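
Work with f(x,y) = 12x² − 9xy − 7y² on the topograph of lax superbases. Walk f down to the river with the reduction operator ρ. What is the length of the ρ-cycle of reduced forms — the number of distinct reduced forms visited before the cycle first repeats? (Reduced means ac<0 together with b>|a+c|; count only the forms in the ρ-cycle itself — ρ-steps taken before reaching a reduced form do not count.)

D = 417, ⌊√D⌋ = 20
descent: ρ → (-7,9,12)  [lands on river]
river: ρ → (12,15,-4)
river: ρ → (-4,17,8)
river: ρ → (8,15,-6)
river: ρ → (-6,9,14)
river: ρ → (14,19,-1)
river: ρ → (-1,19,14)
river: ρ → (14,9,-6)
river: ρ → (-6,15,8)
river: ρ → (8,17,-4)
river: ρ → (-4,15,12)
river: ρ → (12,9,-7)
river: ρ → (-7,19,2)
river: ρ → (2,17,-16)
river: ρ → (-16,15,3)
river: ρ → (3,15,-16)
river: ρ → (-16,17,2)
river: ρ → (2,19,-7)
ρ-cycle length = 18 (tail of 1 descent step not counted)

18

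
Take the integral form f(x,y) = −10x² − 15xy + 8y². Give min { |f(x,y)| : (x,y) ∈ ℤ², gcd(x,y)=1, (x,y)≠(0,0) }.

descent: ρ → (8,15,-10)  [lands on river]
river: ρ → (-10,5,13)
river: ρ → (13,21,-2)
river: ρ → (-2,23,2)
river: ρ → (2,21,-13)
river: ρ → (-13,5,10)
river: ρ → (10,15,-8)
river: ρ → (-8,17,8)
closes: descent 1, river 8
min |a| on river = 2

2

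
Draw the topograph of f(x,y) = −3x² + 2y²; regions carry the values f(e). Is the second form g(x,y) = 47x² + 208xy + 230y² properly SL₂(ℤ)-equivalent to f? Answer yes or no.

D₁ = 24, D₂ = 24
river cycle of f (length 2): (2, 4, -1), (-1, 4, 2)
river cycle of g (length 2): (2, 4, -1), (-1, 4, 2)
cycles coincide ⇒ equivalent

yes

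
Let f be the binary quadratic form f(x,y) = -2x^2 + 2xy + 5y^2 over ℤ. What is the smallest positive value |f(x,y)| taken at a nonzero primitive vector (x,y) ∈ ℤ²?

descent: ρ → (5,-2,-2)
descent: ρ → (-2,6,1)  [lands on river]
river: ρ → (1,6,-2)
closes: descent 2, river 2
min |a| on river = 1

1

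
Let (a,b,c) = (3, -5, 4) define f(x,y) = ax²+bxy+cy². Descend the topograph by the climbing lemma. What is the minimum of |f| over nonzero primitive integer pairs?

translate: b→1 (≡-5 mod 6), so (3,-5,4)→(3,1,2)
flip: (3,1,2)→(2,-1,3)
reduced (well bottom): (2,-1,3) with a≤c, −a<b≤a
well minimum = a = 2

2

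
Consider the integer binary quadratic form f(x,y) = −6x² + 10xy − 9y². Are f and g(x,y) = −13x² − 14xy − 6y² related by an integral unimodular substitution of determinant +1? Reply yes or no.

D₁ = -116, D₂ = -116
f is negative-definite; reduce −f:
−f: translate: b→2 (≡-10 mod 12), so (6,-10,9)→(6,2,5)
−f: flip: (6,2,5)→(5,-2,6)
−f: reduced (well bottom): (5,-2,6) with a≤c, −a<b≤a
flip sign back: reduced form of f is (-5,2,-6)
g is negative-definite; reduce −g:
−g: translate: b→-12 (≡14 mod 26), so (13,14,6)→(13,-12,5)
−g: flip: (13,-12,5)→(5,12,13)
−g: translate: b→2 (≡12 mod 10), so (5,12,13)→(5,2,6)
−g: reduced (well bottom): (5,2,6) with a≤c, −a<b≤a
flip sign back: reduced form of g is (-5,-2,-6)
reduced forms (-5, 2, -6) vs (-5, -2, -6) ⇒ inequivalent

no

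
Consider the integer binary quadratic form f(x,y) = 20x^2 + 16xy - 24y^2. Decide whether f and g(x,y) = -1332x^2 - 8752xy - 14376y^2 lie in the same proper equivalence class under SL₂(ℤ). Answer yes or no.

D₁ = 2176, D₂ = 2176
river cycle of f (length 6): (-24, 32, 12), (12, 40, -12), (-12, 32, 24), (24, 16, -20), (-20, 24, 20), (20, 16, -24)
river cycle of g (length 6): (-20, 24, 20), (20, 16, -24), (-24, 32, 12), (12, 40, -12), (-12, 32, 24), (24, 16, -20)
cycles coincide ⇒ equivalent

yes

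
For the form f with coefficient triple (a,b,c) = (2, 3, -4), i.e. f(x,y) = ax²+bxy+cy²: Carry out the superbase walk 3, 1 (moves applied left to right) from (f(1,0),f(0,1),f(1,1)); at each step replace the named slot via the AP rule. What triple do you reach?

start (2,-4,1) = (f(1,0),f(0,1),f(1,1))
replace slot 3: 2·(2+(-4)) − 1 = -5 → (2,-4,-5)
replace slot 1: 2·((-4)+(-5)) − 2 = -20 → (-20,-4,-5)

-20,-4,-5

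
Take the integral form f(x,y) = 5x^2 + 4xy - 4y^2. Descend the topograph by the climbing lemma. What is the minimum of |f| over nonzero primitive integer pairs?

river: ρ → (-4,4,5)
river: ρ → (5,6,-3)
river: ρ → (-3,6,5)
river: ρ → (5,4,-4)
closes: descent 0, river 4
min |a| on river = 3

3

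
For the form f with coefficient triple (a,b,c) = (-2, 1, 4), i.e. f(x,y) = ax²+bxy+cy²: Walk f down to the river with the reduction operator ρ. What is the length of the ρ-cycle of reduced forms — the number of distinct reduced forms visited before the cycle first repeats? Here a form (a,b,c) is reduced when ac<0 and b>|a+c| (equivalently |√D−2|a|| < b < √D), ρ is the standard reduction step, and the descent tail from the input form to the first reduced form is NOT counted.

D = 33, ⌊√D⌋ = 5
descent: ρ → (4,-1,-2)
descent: ρ → (-2,5,1)  [lands on river]
river: ρ → (1,5,-2)
river: ρ → (-2,3,3)
river: ρ → (3,3,-2)
ρ-cycle length = 4 (tail of 2 descent steps not counted)

4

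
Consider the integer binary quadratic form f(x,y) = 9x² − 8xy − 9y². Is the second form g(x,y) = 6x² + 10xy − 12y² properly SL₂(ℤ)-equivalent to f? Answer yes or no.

D₁ = 388, D₂ = 388
river cycle of f (length 22): (-9, 8, 9), (9, 10, -8), (-8, 6, 11), (11, 16, -3), (-3, 14, 16), (16, 18, -1), (-1, 18, 16), (16, 14, -3), (-3, 16, 11), (11, 6, -8), … (12 more)
river cycle of g (length 18): (-12, 14, 4), (4, 18, -4), (-4, 14, 12), (12, 10, -6), (-6, 14, 8), (8, 18, -2), (-2, 18, 8), (8, 14, -6), (-6, 10, 12), (12, 14, -4), … (8 more)
cycles differ ⇒ inequivalent

no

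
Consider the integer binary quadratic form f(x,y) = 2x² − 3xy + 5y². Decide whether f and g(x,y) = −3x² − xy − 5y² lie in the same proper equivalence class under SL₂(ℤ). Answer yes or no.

D₁ = -31, D₂ = -59
discriminants differ ⇒ not SL₂(ℤ)-equivalent

no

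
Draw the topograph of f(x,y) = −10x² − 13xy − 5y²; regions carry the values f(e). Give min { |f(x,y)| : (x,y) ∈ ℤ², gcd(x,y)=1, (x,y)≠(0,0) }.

translate: b→-7 (≡13 mod 20), so (10,13,5)→(10,-7,2)
flip: (10,-7,2)→(2,7,10)
translate: b→-1 (≡7 mod 4), so (2,7,10)→(2,-1,4)
reduced (well bottom): (2,-1,4) with a≤c, −a<b≤a
well minimum |f| = |-2| = 2 (negative-definite)

2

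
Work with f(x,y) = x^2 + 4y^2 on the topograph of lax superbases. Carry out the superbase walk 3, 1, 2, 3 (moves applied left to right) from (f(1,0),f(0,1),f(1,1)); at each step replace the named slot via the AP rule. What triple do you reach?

start (1,4,5) = (f(1,0),f(0,1),f(1,1))
replace slot 3: 2·(1+4) − 5 = 5 → (1,4,5)
replace slot 1: 2·(4+5) − 1 = 17 → (17,4,5)
replace slot 2: 2·(17+5) − 4 = 40 → (17,40,5)
replace slot 3: 2·(17+40) − 5 = 109 → (17,40,109)

17,40,109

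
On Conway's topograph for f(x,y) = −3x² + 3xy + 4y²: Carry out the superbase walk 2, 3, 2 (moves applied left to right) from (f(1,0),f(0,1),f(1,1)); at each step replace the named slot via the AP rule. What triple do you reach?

start (-3,4,4) = (f(1,0),f(0,1),f(1,1))
replace slot 2: 2·((-3)+4) − 4 = -2 → (-3,-2,4)
replace slot 3: 2·((-3)+(-2)) − 4 = -14 → (-3,-2,-14)
replace slot 2: 2·((-3)+(-14)) − (-2) = -32 → (-3,-32,-14)

-3,-32,-14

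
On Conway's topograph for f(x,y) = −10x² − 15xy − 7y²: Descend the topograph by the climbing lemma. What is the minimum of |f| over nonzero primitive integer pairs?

translate: b→-5 (≡15 mod 20), so (10,15,7)→(10,-5,2)
flip: (10,-5,2)→(2,5,10)
translate: b→1 (≡5 mod 4), so (2,5,10)→(2,1,7)
reduced (well bottom): (2,1,7) with a≤c, −a<b≤a
well minimum |f| = |-2| = 2 (negative-definite)

2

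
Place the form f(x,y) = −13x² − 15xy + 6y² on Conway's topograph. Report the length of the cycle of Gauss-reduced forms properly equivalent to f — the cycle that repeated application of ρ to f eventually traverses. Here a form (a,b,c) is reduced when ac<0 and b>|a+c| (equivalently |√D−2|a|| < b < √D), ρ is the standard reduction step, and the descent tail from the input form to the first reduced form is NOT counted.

D = 537, ⌊√D⌋ = 23
descent: ρ → (6,15,-13)  [lands on river]
river: ρ → (-13,11,8)
river: ρ → (8,21,-3)
river: ρ → (-3,21,8)
river: ρ → (8,11,-13)
river: ρ → (-13,15,6)
river: ρ → (6,21,-4)
river: ρ → (-4,19,11)
river: ρ → (11,3,-12)
river: ρ → (-12,21,2)
river: ρ → (2,23,-1)
river: ρ → (-1,23,2)
river: ρ → (2,21,-12)
river: ρ → (-12,3,11)
river: ρ → (11,19,-4)
river: ρ → (-4,21,6)
ρ-cycle length = 16 (tail of 1 descent step not counted)

16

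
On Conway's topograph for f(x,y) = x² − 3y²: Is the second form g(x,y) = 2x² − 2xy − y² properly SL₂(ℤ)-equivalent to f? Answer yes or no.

D₁ = 12, D₂ = 12
river cycle of f (length 2): (1, 2, -2), (-2, 2, 1)
river cycle of g (length 2): (-1, 2, 2), (2, 2, -1)
cycles differ ⇒ inequivalent

no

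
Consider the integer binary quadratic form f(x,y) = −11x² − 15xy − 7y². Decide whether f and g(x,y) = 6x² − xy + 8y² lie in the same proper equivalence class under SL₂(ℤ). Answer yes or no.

D₁ = -83, D₂ = -191
discriminants differ ⇒ not SL₂(ℤ)-equivalent

no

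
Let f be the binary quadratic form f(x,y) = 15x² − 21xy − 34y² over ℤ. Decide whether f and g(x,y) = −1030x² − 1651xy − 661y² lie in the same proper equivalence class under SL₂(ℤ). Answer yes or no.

D₁ = 2481, D₂ = 2481
river cycle of f (length 44): (-34, 21, 15), (15, 39, -16), (-16, 25, 29), (29, 33, -12), (-12, 39, 20), (20, 41, -10), (-10, 39, 24), (24, 9, -25), (-25, 41, 8), (8, 39, -30), … (34 more)
river cycle of g (length 44): (15, 39, -16), (-16, 25, 29), (29, 33, -12), (-12, 39, 20), (20, 41, -10), (-10, 39, 24), (24, 9, -25), (-25, 41, 8), (8, 39, -30), (-30, 21, 17), … (34 more)
cycles coincide ⇒ equivalent

yes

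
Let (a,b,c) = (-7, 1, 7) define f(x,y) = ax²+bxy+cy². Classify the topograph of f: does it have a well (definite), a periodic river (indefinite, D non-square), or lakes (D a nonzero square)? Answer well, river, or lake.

D = b²−4ac = 1² − 4·(-7)·7 = 197
D > 0 non-square ⇒ indefinite ⇒ periodic river

river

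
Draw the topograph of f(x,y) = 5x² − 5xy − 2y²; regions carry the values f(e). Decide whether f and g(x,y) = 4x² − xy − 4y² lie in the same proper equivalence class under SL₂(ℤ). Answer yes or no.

D₁ = 65, D₂ = 65
river cycle of f (length 6): (-2, 5, 5), (5, 5, -2), (-2, 7, 2), (2, 5, -5), (-5, 5, 2), (2, 7, -2)
river cycle of g (length 6): (-4, 1, 4), (4, 7, -1), (-1, 7, 4), (4, 1, -4), (-4, 7, 1), (1, 7, -4)
cycles differ ⇒ inequivalent

no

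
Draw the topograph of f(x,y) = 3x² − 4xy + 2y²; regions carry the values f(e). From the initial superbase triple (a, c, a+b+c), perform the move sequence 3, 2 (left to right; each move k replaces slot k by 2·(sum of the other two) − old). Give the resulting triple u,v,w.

start (3,2,1) = (f(1,0),f(0,1),f(1,1))
replace slot 3: 2·(3+2) − 1 = 9 → (3,2,9)
replace slot 2: 2·(3+9) − 2 = 22 → (3,22,9)

3,22,9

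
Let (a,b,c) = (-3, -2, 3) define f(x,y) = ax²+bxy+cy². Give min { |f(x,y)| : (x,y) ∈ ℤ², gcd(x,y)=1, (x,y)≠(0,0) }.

descent: ρ → (3,2,-3)  [lands on river]
river: ρ → (-3,4,2)
river: ρ → (2,4,-3)
river: ρ → (-3,2,3)
river: ρ → (3,4,-2)
river: ρ → (-2,4,3)
closes: descent 1, river 6
min |a| on river = 2

2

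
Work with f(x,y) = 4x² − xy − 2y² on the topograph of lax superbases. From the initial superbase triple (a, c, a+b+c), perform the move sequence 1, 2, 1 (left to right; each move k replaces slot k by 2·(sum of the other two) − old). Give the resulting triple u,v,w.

start (4,-2,1) = (f(1,0),f(0,1),f(1,1))
replace slot 1: 2·((-2)+1) − 4 = -6 → (-6,-2,1)
replace slot 2: 2·((-6)+1) − (-2) = -8 → (-6,-8,1)
replace slot 1: 2·((-8)+1) − (-6) = -8 → (-8,-8,1)

-8,-8,1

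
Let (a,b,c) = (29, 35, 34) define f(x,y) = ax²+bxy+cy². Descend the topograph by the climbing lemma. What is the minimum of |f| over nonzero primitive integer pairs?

translate: b→-23 (≡35 mod 58), so (29,35,34)→(29,-23,28)
flip: (29,-23,28)→(28,23,29)
reduced (well bottom): (28,23,29) with a≤c, −a<b≤a
well minimum = a = 28

28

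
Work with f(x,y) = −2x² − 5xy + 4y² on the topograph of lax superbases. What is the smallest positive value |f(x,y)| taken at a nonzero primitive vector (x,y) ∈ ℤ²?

descent: ρ → (4,5,-2)  [lands on river]
river: ρ → (-2,7,1)
river: ρ → (1,7,-2)
river: ρ → (-2,5,4)
river: ρ → (4,3,-3)
river: ρ → (-3,3,4)
closes: descent 1, river 6
min |a| on river = 1

1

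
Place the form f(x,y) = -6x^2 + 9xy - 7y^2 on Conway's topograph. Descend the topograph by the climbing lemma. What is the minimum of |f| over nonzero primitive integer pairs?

translate: b→3 (≡-9 mod 12), so (6,-9,7)→(6,3,4)
flip: (6,3,4)→(4,-3,6)
reduced (well bottom): (4,-3,6) with a≤c, −a<b≤a
well minimum |f| = |-4| = 4 (negative-definite)

4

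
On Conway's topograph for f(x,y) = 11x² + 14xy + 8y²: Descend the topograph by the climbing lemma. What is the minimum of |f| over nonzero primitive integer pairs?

translate: b→-8 (≡14 mod 22), so (11,14,8)→(11,-8,5)
flip: (11,-8,5)→(5,8,11)
translate: b→-2 (≡8 mod 10), so (5,8,11)→(5,-2,8)
reduced (well bottom): (5,-2,8) with a≤c, −a<b≤a
well minimum = a = 5

5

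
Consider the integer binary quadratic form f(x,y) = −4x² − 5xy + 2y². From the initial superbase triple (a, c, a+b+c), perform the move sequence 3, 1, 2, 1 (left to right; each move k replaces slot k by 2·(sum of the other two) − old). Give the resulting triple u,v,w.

start (-4,2,-7) = (f(1,0),f(0,1),f(1,1))
replace slot 3: 2·((-4)+2) − (-7) = 3 → (-4,2,3)
replace slot 1: 2·(2+3) − (-4) = 14 → (14,2,3)
replace slot 2: 2·(14+3) − 2 = 32 → (14,32,3)
replace slot 1: 2·(32+3) − 14 = 56 → (56,32,3)

56,32,3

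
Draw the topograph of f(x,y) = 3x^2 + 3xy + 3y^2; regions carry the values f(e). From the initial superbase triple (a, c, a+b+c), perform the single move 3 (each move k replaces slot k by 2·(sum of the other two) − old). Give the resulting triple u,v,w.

start (3,3,9) = (f(1,0),f(0,1),f(1,1))
replace slot 3: 2·(3+3) − 9 = 3 → (3,3,3)

3,3,3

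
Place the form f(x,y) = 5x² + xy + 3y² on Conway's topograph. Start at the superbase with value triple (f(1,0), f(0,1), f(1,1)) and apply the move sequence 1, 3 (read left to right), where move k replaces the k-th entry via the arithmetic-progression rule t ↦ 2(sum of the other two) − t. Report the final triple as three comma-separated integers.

start (5,3,9) = (f(1,0),f(0,1),f(1,1))
replace slot 1: 2·(3+9) − 5 = 19 → (19,3,9)
replace slot 3: 2·(19+3) − 9 = 35 → (19,3,35)

19,3,35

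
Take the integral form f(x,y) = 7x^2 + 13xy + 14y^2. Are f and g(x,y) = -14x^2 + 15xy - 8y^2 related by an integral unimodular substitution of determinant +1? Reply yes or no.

D₁ = -223, D₂ = -223
f: translate: b→-1 (≡13 mod 14), so (7,13,14)→(7,-1,8)
f: reduced (well bottom): (7,-1,8) with a≤c, −a<b≤a
g is negative-definite; reduce −g:
−g: translate: b→13 (≡-15 mod 28), so (14,-15,8)→(14,13,7)
−g: flip: (14,13,7)→(7,-13,14)
−g: translate: b→1 (≡-13 mod 14), so (7,-13,14)→(7,1,8)
−g: reduced (well bottom): (7,1,8) with a≤c, −a<b≤a
flip sign back: reduced form of g is (-7,-1,-8)
reduced forms (7, -1, 8) vs (-7, -1, -8) ⇒ inequivalent

no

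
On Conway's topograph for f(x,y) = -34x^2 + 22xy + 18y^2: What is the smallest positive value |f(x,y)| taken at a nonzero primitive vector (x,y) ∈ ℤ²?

river: ρ → (18,50,-6)
river: ρ → (-6,46,34)
river: ρ → (34,22,-18)
river: ρ → (-18,50,6)
river: ρ → (6,46,-34)
river: ρ → (-34,22,18)
closes: descent 0, river 6
min |a| on river = 6

6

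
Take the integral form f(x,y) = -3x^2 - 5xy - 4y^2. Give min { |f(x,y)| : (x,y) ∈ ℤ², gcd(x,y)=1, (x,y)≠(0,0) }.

translate: b→-1 (≡5 mod 6), so (3,5,4)→(3,-1,2)
flip: (3,-1,2)→(2,1,3)
reduced (well bottom): (2,1,3) with a≤c, −a<b≤a
well minimum |f| = |-2| = 2 (negative-definite)

2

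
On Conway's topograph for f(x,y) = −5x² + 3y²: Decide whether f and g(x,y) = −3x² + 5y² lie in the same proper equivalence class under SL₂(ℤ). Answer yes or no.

D₁ = 60, D₂ = 60
river cycle of f (length 2): (3, 6, -2), (-2, 6, 3)
river cycle of g (length 2): (-3, 6, 2), (2, 6, -3)
cycles differ ⇒ inequivalent

no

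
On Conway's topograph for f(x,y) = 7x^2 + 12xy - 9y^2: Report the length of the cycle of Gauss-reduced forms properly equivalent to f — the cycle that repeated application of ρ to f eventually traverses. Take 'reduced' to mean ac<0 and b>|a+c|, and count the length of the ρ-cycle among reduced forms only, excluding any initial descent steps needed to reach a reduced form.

D = 396, ⌊√D⌋ = 19
river: ρ → (-9,6,10)
river: ρ → (10,14,-5)
river: ρ → (-5,16,7)
river: ρ → (7,12,-9)
ρ-cycle length = 4 (tail of 0 descent steps not counted)

4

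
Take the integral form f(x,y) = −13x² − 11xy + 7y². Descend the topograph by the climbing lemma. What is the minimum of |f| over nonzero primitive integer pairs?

descent: ρ → (7,11,-13)  [lands on river]
river: ρ → (-13,15,5)
river: ρ → (5,15,-13)
river: ρ → (-13,11,7)
river: ρ → (7,17,-7)
river: ρ → (-7,11,13)
river: ρ → (13,15,-5)
river: ρ → (-5,15,13)
river: ρ → (13,11,-7)
river: ρ → (-7,17,7)
closes: descent 1, river 10
min |a| on river = 5

5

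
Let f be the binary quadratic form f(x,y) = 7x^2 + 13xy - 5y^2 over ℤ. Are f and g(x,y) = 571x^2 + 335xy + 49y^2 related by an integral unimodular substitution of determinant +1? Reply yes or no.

D₁ = 309, D₂ = 309
river cycle of f (length 6): (-5, 17, 1), (1, 17, -5), (-5, 13, 7), (7, 15, -3), (-3, 15, 7), (7, 13, -5)
river cycle of g (length 6): (7, 13, -5), (-5, 17, 1), (1, 17, -5), (-5, 13, 7), (7, 15, -3), (-3, 15, 7)
cycles coincide ⇒ equivalent

yes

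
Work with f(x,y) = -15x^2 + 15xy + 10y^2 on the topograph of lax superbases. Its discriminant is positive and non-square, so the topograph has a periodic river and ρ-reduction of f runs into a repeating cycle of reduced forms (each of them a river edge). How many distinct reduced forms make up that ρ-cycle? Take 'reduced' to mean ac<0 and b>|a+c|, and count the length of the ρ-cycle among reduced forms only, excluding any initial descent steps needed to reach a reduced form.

D = 825, ⌊√D⌋ = 28
river: ρ → (10,25,-5)
river: ρ → (-5,25,10)
river: ρ → (10,15,-15)
river: ρ → (-15,15,10)
ρ-cycle length = 4 (tail of 0 descent steps not counted)

4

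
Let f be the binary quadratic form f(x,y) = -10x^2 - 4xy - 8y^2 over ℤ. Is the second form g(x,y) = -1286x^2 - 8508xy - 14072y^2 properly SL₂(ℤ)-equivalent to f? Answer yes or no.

D₁ = -304, D₂ = -304
f is negative-definite; reduce −f:
−f: flip: (10,4,8)→(8,-4,10)
−f: reduced (well bottom): (8,-4,10) with a≤c, −a<b≤a
flip sign back: reduced form of f is (-8,4,-10)
g is negative-definite; reduce −g:
−g: translate: b→792 (≡8508 mod 2572), so (1286,8508,14072)→(1286,792,122)
−g: flip: (1286,792,122)→(122,-792,1286)
−g: translate: b→-60 (≡-792 mod 244), so (122,-792,1286)→(122,-60,8)
−g: flip: (122,-60,8)→(8,60,122)
−g: translate: b→-4 (≡60 mod 16), so (8,60,122)→(8,-4,10)
−g: reduced (well bottom): (8,-4,10) with a≤c, −a<b≤a
flip sign back: reduced form of g is (-8,4,-10)
reduced forms (-8, 4, -10) vs (-8, 4, -10) ⇒ equivalent

yes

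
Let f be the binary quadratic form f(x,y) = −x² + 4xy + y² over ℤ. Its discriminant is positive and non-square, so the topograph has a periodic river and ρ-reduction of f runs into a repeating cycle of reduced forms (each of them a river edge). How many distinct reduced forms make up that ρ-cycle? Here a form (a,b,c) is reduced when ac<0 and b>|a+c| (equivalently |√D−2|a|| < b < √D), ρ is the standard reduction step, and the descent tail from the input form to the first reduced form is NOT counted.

D = 20, ⌊√D⌋ = 4
river: ρ → (1,4,-1)
river: ρ → (-1,4,1)
ρ-cycle length = 2 (tail of 0 descent steps not counted)

2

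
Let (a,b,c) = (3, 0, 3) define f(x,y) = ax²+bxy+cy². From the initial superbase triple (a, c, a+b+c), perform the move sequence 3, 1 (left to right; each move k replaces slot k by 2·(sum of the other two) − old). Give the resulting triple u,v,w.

start (3,3,6) = (f(1,0),f(0,1),f(1,1))
replace slot 3: 2·(3+3) − 6 = 6 → (3,3,6)
replace slot 1: 2·(3+6) − 3 = 15 → (15,3,6)

15,3,6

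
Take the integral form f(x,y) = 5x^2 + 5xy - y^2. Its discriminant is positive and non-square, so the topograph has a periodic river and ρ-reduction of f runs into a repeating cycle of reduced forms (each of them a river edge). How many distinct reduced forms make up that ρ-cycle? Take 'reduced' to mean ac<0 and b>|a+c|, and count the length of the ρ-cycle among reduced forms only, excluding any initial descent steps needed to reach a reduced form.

D = 45, ⌊√D⌋ = 6
river: ρ → (-1,5,5)
river: ρ → (5,5,-1)
ρ-cycle length = 2 (tail of 0 descent steps not counted)

2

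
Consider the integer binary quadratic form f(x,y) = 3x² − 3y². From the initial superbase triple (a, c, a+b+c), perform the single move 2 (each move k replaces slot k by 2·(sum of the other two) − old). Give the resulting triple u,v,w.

start (3,-3,0) = (f(1,0),f(0,1),f(1,1))
replace slot 2: 2·(3+0) − (-3) = 9 → (3,9,0)

3,9,0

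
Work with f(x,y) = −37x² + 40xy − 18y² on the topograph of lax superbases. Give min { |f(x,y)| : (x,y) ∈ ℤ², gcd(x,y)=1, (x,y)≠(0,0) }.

translate: b→34 (≡-40 mod 74), so (37,-40,18)→(37,34,15)
flip: (37,34,15)→(15,-34,37)
translate: b→-4 (≡-34 mod 30), so (15,-34,37)→(15,-4,18)
reduced (well bottom): (15,-4,18) with a≤c, −a<b≤a
well minimum |f| = |-15| = 15 (negative-definite)

15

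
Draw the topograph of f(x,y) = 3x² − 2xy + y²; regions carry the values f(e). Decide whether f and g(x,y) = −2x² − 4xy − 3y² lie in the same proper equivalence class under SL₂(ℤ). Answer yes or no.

D₁ = -8, D₂ = -8
f: flip: (3,-2,1)→(1,2,3)
f: translate: b→0 (≡2 mod 2), so (1,2,3)→(1,0,2)
f: reduced (well bottom): (1,0,2) with a≤c, −a<b≤a
g is negative-definite; reduce −g:
−g: translate: b→0 (≡4 mod 4), so (2,4,3)→(2,0,1)
−g: flip: (2,0,1)→(1,0,2)
−g: reduced (well bottom): (1,0,2) with a≤c, −a<b≤a
flip sign back: reduced form of g is (-1,0,-2)
reduced forms (1, 0, 2) vs (-1, 0, -2) ⇒ inequivalent

no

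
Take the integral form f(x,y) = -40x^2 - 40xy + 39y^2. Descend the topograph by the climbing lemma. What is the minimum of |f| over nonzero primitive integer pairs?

descent: ρ → (39,40,-40)  [lands on river]
river: ρ → (-40,40,39)
river: ρ → (39,38,-41)
river: ρ → (-41,44,36)
river: ρ → (36,28,-49)
river: ρ → (-49,70,15)
river: ρ → (15,80,-24)
river: ρ → (-24,64,39)
river: ρ → (39,14,-49)
river: ρ → (-49,84,4)
river: ρ → (4,84,-49)
river: ρ → (-49,14,39)
river: ρ → (39,64,-24)
river: ρ → (-24,80,15)
river: ρ → (15,70,-49)
river: ρ → (-49,28,36)
river: ρ → (36,44,-41)
river: ρ → (-41,38,39)
closes: descent 1, river 18
min |a| on river = 4

4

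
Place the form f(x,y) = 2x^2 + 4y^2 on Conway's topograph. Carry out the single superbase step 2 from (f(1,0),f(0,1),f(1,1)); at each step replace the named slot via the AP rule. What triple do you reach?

start (2,4,6) = (f(1,0),f(0,1),f(1,1))
replace slot 2: 2·(2+6) − 4 = 12 → (2,12,6)

2,12,6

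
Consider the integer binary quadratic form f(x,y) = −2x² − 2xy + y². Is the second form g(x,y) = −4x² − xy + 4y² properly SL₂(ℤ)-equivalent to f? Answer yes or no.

D₁ = 12, D₂ = 65
discriminants differ ⇒ not SL₂(ℤ)-equivalent

no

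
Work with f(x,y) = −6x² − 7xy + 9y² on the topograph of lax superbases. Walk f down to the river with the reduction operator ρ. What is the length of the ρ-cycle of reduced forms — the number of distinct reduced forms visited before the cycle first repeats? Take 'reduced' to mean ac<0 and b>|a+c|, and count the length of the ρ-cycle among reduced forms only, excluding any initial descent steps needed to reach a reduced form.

D = 265, ⌊√D⌋ = 16
descent: ρ → (9,7,-6)  [lands on river]
river: ρ → (-6,5,10)
river: ρ → (10,15,-1)
river: ρ → (-1,15,10)
river: ρ → (10,5,-6)
river: ρ → (-6,7,9)
river: ρ → (9,11,-4)
river: ρ → (-4,13,6)
river: ρ → (6,11,-6)
river: ρ → (-6,13,4)
river: ρ → (4,11,-9)
river: ρ → (-9,7,6)
river: ρ → (6,5,-10)
river: ρ → (-10,15,1)
river: ρ → (1,15,-10)
river: ρ → (-10,5,6)
river: ρ → (6,7,-9)
river: ρ → (-9,11,4)
river: ρ → (4,13,-6)
river: ρ → (-6,11,6)
river: ρ → (6,13,-4)
river: ρ → (-4,11,9)
ρ-cycle length = 22 (tail of 1 descent step not counted)

22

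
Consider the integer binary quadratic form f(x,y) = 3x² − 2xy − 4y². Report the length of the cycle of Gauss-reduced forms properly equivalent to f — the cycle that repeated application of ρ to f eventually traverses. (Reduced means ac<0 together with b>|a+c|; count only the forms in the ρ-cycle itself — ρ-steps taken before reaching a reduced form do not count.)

D = 52, ⌊√D⌋ = 7
descent: ρ → (-4,2,3)  [lands on river]
river: ρ → (3,4,-3)
river: ρ → (-3,2,4)
river: ρ → (4,6,-1)
river: ρ → (-1,6,4)
river: ρ → (4,2,-3)
river: ρ → (-3,4,3)
river: ρ → (3,2,-4)
river: ρ → (-4,6,1)
river: ρ → (1,6,-4)
ρ-cycle length = 10 (tail of 1 descent step not counted)

10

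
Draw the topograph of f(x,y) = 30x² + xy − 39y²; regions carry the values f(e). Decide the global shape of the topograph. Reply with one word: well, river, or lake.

D = b²−4ac = 1² − 4·30·(-39) = 4681
D > 0 non-square ⇒ indefinite ⇒ periodic river

river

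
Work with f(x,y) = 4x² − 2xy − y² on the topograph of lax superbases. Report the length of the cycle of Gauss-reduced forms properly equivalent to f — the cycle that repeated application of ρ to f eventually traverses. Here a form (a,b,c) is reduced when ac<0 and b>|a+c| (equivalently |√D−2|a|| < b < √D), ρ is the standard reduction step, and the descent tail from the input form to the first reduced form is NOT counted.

D = 20, ⌊√D⌋ = 4
descent: ρ → (-1,4,1)  [lands on river]
river: ρ → (1,4,-1)
ρ-cycle length = 2 (tail of 1 descent step not counted)

2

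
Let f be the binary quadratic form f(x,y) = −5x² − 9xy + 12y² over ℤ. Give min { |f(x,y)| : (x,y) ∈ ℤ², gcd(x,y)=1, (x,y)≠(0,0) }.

descent: ρ → (12,9,-5)  [lands on river]
river: ρ → (-5,11,10)
river: ρ → (10,9,-6)
river: ρ → (-6,15,4)
river: ρ → (4,17,-2)
river: ρ → (-2,15,12)
closes: descent 1, river 6
min |a| on river = 2

2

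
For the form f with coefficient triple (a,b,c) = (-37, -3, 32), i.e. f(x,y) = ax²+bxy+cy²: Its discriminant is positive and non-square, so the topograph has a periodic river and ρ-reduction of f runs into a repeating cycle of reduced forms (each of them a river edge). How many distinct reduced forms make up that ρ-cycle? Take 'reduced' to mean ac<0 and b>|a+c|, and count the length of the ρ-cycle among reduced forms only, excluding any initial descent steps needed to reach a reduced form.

D = 4745, ⌊√D⌋ = 68
descent: ρ → (32,67,-2)  [lands on river]
river: ρ → (-2,65,65)
river: ρ → (65,65,-2)
river: ρ → (-2,67,32)
river: ρ → (32,61,-8)
river: ρ → (-8,67,8)
river: ρ → (8,61,-32)
river: ρ → (-32,67,2)
river: ρ → (2,65,-65)
river: ρ → (-65,65,2)
river: ρ → (2,67,-32)
river: ρ → (-32,61,8)
river: ρ → (8,67,-8)
river: ρ → (-8,61,32)
ρ-cycle length = 14 (tail of 1 descent step not counted)

14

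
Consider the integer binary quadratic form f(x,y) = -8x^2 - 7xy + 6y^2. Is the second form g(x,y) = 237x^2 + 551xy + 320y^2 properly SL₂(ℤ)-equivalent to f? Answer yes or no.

D₁ = 241, D₂ = 241
river cycle of f (length 38): (6, 7, -8), (-8, 9, 5), (5, 11, -6), (-6, 13, 3), (3, 11, -10), (-10, 9, 4), (4, 15, -1), (-1, 15, 4), (4, 9, -10), (-10, 11, 3), … (28 more)
river cycle of g (length 38): (6, 7, -8), (-8, 9, 5), (5, 11, -6), (-6, 13, 3), (3, 11, -10), (-10, 9, 4), (4, 15, -1), (-1, 15, 4), (4, 9, -10), (-10, 11, 3), … (28 more)
cycles coincide ⇒ equivalent

yes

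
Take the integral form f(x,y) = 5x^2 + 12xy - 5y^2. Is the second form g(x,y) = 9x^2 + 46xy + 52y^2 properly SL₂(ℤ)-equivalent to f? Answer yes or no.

D₁ = 244, D₂ = 244
river cycle of f (length 22): (-5, 8, 9), (9, 10, -4), (-4, 14, 3), (3, 10, -12), (-12, 14, 1), (1, 14, -12), (-12, 10, 3), (3, 14, -4), (-4, 10, 9), (9, 8, -5), … (12 more)
river cycle of g (length 22): (9, 10, -4), (-4, 14, 3), (3, 10, -12), (-12, 14, 1), (1, 14, -12), (-12, 10, 3), (3, 14, -4), (-4, 10, 9), (9, 8, -5), (-5, 12, 5), … (12 more)
cycles coincide ⇒ equivalent

yes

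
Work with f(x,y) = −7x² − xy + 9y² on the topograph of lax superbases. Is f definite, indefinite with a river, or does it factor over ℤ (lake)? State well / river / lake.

D = b²−4ac = (-1)² − 4·(-7)·9 = 253
D > 0 non-square ⇒ indefinite ⇒ periodic river

river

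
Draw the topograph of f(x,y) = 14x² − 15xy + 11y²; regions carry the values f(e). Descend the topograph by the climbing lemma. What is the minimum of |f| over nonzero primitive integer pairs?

translate: b→13 (≡-15 mod 28), so (14,-15,11)→(14,13,10)
flip: (14,13,10)→(10,-13,14)
translate: b→7 (≡-13 mod 20), so (10,-13,14)→(10,7,11)
reduced (well bottom): (10,7,11) with a≤c, −a<b≤a
well minimum = a = 10

10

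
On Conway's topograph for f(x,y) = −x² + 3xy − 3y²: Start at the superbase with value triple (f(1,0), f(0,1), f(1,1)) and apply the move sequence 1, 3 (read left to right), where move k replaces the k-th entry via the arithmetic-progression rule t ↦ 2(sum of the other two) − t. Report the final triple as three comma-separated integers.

start (-1,-3,-1) = (f(1,0),f(0,1),f(1,1))
replace slot 1: 2·((-3)+(-1)) − (-1) = -7 → (-7,-3,-1)
replace slot 3: 2·((-7)+(-3)) − (-1) = -19 → (-7,-3,-19)

-7,-3,-19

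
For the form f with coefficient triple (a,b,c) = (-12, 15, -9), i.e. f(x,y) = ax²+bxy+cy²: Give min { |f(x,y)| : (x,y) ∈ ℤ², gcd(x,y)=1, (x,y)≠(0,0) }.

translate: b→9 (≡-15 mod 24), so (12,-15,9)→(12,9,6)
flip: (12,9,6)→(6,-9,12)
translate: b→3 (≡-9 mod 12), so (6,-9,12)→(6,3,9)
reduced (well bottom): (6,3,9) with a≤c, −a<b≤a
well minimum |f| = |-6| = 6 (negative-definite)

6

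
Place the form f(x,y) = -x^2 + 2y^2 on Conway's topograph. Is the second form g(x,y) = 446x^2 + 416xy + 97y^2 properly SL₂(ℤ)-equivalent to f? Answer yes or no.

D₁ = 8, D₂ = 8
river cycle of f (length 2): (-1, 2, 1), (1, 2, -1)
river cycle of g (length 2): (-1, 2, 1), (1, 2, -1)
cycles coincide ⇒ equivalent

yes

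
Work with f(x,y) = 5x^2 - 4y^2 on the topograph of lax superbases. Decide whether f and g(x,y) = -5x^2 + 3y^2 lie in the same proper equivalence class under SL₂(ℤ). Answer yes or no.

D₁ = 80, D₂ = 60
discriminants differ ⇒ not SL₂(ℤ)-equivalent

no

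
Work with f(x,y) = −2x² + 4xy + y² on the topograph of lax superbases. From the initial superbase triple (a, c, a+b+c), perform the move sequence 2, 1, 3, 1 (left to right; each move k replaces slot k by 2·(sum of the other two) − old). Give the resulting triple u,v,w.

start (-2,1,3) = (f(1,0),f(0,1),f(1,1))
replace slot 2: 2·((-2)+3) − 1 = 1 → (-2,1,3)
replace slot 1: 2·(1+3) − (-2) = 10 → (10,1,3)
replace slot 3: 2·(10+1) − 3 = 19 → (10,1,19)
replace slot 1: 2·(1+19) − 10 = 30 → (30,1,19)

30,1,19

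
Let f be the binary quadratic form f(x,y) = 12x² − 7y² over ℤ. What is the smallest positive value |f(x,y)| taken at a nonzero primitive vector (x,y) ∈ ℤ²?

descent: ρ → (-7,14,5)  [lands on river]
river: ρ → (5,16,-4)
river: ρ → (-4,16,5)
river: ρ → (5,14,-7)
closes: descent 1, river 4
min |a| on river = 4

4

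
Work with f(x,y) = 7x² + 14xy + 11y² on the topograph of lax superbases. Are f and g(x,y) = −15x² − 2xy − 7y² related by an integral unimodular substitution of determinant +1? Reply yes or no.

D₁ = -112, D₂ = -416
discriminants differ ⇒ not SL₂(ℤ)-equivalent

no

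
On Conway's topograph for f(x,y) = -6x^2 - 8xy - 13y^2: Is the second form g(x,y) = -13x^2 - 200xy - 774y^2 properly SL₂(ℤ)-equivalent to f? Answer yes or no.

D₁ = -248, D₂ = -248
f is negative-definite; reduce −f:
−f: translate: b→-4 (≡8 mod 12), so (6,8,13)→(6,-4,11)
−f: reduced (well bottom): (6,-4,11) with a≤c, −a<b≤a
flip sign back: reduced form of f is (-6,4,-11)
g is negative-definite; reduce −g:
−g: translate: b→-8 (≡200 mod 26), so (13,200,774)→(13,-8,6)
−g: flip: (13,-8,6)→(6,8,13)
−g: translate: b→-4 (≡8 mod 12), so (6,8,13)→(6,-4,11)
−g: reduced (well bottom): (6,-4,11) with a≤c, −a<b≤a
flip sign back: reduced form of g is (-6,4,-11)
reduced forms (-6, 4, -11) vs (-6, 4, -11) ⇒ equivalent

yes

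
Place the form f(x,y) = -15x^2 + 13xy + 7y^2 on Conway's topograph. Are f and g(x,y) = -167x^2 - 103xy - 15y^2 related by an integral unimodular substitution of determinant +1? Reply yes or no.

D₁ = 589, D₂ = 589
river cycle of f (length 16): (7, 15, -13), (-13, 11, 9), (9, 7, -15), (-15, 23, 1), (1, 23, -15), (-15, 7, 9), (9, 11, -13), (-13, 15, 7), (7, 13, -15), (-15, 17, 5), … (6 more)
river cycle of g (length 16): (-15, 13, 7), (7, 15, -13), (-13, 11, 9), (9, 7, -15), (-15, 23, 1), (1, 23, -15), (-15, 7, 9), (9, 11, -13), (-13, 15, 7), (7, 13, -15), … (6 more)
cycles coincide ⇒ equivalent

yes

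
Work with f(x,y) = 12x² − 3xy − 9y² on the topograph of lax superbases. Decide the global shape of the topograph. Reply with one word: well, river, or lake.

D = b²−4ac = (-3)² − 4·12·(-9) = 441
D = 21² is a perfect square ⇒ form factors over ℤ ⇒ lakes

lake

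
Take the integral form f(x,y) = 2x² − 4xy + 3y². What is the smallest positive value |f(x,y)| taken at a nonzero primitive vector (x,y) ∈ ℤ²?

translate: b→0 (≡-4 mod 4), so (2,-4,3)→(2,0,1)
flip: (2,0,1)→(1,0,2)
reduced (well bottom): (1,0,2) with a≤c, −a<b≤a
well minimum = a = 1

1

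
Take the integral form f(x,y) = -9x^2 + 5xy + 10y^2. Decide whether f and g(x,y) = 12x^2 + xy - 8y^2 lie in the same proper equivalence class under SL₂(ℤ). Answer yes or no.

D₁ = 385, D₂ = 385
river cycle of f (length 12): (10, 15, -4), (-4, 17, 6), (6, 19, -1), (-1, 19, 6), (6, 17, -4), (-4, 15, 10), (10, 5, -9), (-9, 13, 6), (6, 11, -11), (-11, 11, 6), … (2 more)
river cycle of g (length 10): (-8, 15, 5), (5, 15, -8), (-8, 17, 3), (3, 19, -2), (-2, 17, 12), (12, 7, -7), (-7, 7, 12), (12, 17, -2), (-2, 19, 3), (3, 17, -8)
cycles differ ⇒ inequivalent

no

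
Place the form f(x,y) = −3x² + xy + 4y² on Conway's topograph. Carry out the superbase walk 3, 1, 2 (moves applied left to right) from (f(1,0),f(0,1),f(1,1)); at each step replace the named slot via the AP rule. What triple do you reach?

start (-3,4,2) = (f(1,0),f(0,1),f(1,1))
replace slot 3: 2·((-3)+4) − 2 = 0 → (-3,4,0)
replace slot 1: 2·(4+0) − (-3) = 11 → (11,4,0)
replace slot 2: 2·(11+0) − 4 = 18 → (11,18,0)

11,18,0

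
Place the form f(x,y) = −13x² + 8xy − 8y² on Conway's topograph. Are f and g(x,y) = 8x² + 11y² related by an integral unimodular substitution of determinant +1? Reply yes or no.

D₁ = -352, D₂ = -352
f is negative-definite; reduce −f:
−f: flip: (13,-8,8)→(8,8,13)
−f: reduced (well bottom): (8,8,13) with a≤c, −a<b≤a
flip sign back: reduced form of f is (-8,-8,-13)
g: reduced (well bottom): (8,0,11) with a≤c, −a<b≤a
reduced forms (-8, -8, -13) vs (8, 0, 11) ⇒ inequivalent

no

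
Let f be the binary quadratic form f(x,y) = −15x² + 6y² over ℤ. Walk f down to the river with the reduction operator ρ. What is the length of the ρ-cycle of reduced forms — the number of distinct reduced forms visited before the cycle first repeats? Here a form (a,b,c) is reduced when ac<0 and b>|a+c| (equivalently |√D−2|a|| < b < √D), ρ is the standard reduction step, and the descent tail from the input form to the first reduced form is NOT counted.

D = 360, ⌊√D⌋ = 18
descent: ρ → (6,12,-9)  [lands on river]
river: ρ → (-9,6,9)
river: ρ → (9,12,-6)
river: ρ → (-6,12,9)
river: ρ → (9,6,-9)
river: ρ → (-9,12,6)
ρ-cycle length = 6 (tail of 1 descent step not counted)

6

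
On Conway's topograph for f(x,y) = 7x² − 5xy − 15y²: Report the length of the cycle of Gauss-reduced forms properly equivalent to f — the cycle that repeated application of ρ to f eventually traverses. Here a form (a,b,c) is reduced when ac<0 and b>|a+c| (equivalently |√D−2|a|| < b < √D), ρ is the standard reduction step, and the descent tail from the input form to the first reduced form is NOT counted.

D = 445, ⌊√D⌋ = 21
descent: ρ → (-15,5,7)
descent: ρ → (7,9,-13)  [lands on river]
river: ρ → (-13,17,3)
river: ρ → (3,19,-7)
river: ρ → (-7,9,13)
river: ρ → (13,17,-3)
river: ρ → (-3,19,7)
ρ-cycle length = 6 (tail of 2 descent steps not counted)

6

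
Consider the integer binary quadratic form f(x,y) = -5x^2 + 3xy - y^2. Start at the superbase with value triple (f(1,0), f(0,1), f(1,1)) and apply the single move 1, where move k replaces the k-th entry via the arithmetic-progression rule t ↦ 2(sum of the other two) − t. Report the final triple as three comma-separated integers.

start (-5,-1,-3) = (f(1,0),f(0,1),f(1,1))
replace slot 1: 2·((-1)+(-3)) − (-5) = -3 → (-3,-1,-3)

-3,-1,-3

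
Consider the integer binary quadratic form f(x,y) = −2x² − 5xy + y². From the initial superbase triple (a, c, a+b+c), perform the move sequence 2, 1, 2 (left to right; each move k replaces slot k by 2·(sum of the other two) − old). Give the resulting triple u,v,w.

start (-2,1,-6) = (f(1,0),f(0,1),f(1,1))
replace slot 2: 2·((-2)+(-6)) − 1 = -17 → (-2,-17,-6)
replace slot 1: 2·((-17)+(-6)) − (-2) = -44 → (-44,-17,-6)
replace slot 2: 2·((-44)+(-6)) − (-17) = -83 → (-44,-83,-6)

-44,-83,-6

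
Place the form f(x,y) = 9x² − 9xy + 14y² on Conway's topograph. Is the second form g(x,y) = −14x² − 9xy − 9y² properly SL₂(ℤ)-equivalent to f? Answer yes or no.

D₁ = -423, D₂ = -423
f: translate: b→9 (≡-9 mod 18), so (9,-9,14)→(9,9,14)
f: reduced (well bottom): (9,9,14) with a≤c, −a<b≤a
g is negative-definite; reduce −g:
−g: flip: (14,9,9)→(9,-9,14)
−g: translate: b→9 (≡-9 mod 18), so (9,-9,14)→(9,9,14)
−g: reduced (well bottom): (9,9,14) with a≤c, −a<b≤a
flip sign back: reduced form of g is (-9,-9,-14)
reduced forms (9, 9, 14) vs (-9, -9, -14) ⇒ inequivalent

no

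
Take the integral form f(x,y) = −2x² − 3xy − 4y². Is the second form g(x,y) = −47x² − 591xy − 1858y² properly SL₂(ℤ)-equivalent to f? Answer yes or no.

D₁ = -23, D₂ = -23
f is negative-definite; reduce −f:
−f: translate: b→-1 (≡3 mod 4), so (2,3,4)→(2,-1,3)
−f: reduced (well bottom): (2,-1,3) with a≤c, −a<b≤a
flip sign back: reduced form of f is (-2,1,-3)
g is negative-definite; reduce −g:
−g: translate: b→27 (≡591 mod 94), so (47,591,1858)→(47,27,4)
−g: flip: (47,27,4)→(4,-27,47)
−g: translate: b→-3 (≡-27 mod 8), so (4,-27,47)→(4,-3,2)
−g: flip: (4,-3,2)→(2,3,4)
−g: translate: b→-1 (≡3 mod 4), so (2,3,4)→(2,-1,3)
−g: reduced (well bottom): (2,-1,3) with a≤c, −a<b≤a
flip sign back: reduced form of g is (-2,1,-3)
reduced forms (-2, 1, -3) vs (-2, 1, -3) ⇒ equivalent

yes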